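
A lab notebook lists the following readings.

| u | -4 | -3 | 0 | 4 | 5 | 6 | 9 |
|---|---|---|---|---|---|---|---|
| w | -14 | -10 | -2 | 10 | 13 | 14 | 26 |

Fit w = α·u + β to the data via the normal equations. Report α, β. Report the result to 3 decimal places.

α = 2.958, β = -1.897

The normal equations are: 183·α + 17·β = 509;  17·α + 7·β = 37.
Δ = 183·7 − 17² = 992.
α = (509·7 − 17·37)/992 = 1467/496; β = (183·37 − 17·509)/992 = -941/496.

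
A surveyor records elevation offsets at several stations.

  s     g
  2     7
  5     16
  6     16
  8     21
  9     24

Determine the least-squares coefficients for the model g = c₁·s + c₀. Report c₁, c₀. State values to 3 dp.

c₁ = 2.333, c₀ = 2.800

The normal equations are: 210·c₁ + 30·c₀ = 574;  30·c₁ + 5·c₀ = 84.
Δ = 210·5 − 30² = 150.
c₁ = (574·5 − 30·84)/150 = 7/3; c₀ = (210·84 − 30·574)/150 = 14/5.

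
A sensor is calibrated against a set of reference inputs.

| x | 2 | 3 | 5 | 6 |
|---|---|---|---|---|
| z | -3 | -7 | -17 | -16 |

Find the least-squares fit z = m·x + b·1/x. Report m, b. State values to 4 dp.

The normal system MᵀM·[m, b]ᵀ = Mᵀz is [[74, 4]; [4, 193/450]]·[m, b]ᵀ = [-208, -99/10]ᵀ.
det = 74·(193/450) − 4² = 3541/225.
m = ((-208)·(193/450) − 4·(-99/10))/(3541/225) = -11162/3541; b = (74·(-99/10) − 4·(-208))/(3541/225) = 22365/3541.

m = -3.1522, b = 6.3160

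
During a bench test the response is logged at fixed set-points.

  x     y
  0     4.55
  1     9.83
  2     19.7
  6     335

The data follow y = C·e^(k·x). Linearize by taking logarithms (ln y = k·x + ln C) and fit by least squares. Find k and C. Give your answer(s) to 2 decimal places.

With ln yᵢ as the transformed response and xᵢ as the regressor:
Σx = 9.0000, Σ(x)² = 41.0000, Σln y = 12.5953, Σx·ln y = 43.1315.
Equations: 41.0000·k + 9.0000·ln C = 43.1315;  9.0000·k + 4·ln C = 12.5953.
Δ = 41.0000·4 − (9.0000)² = 83.0000; k = (43.1315·4 − 9.0000·12.5953)/83.0000 = 0.71287, ln C = (41.0000·12.5953 − 9.0000·43.1315)/83.0000 = 1.54488, so C = exp(1.54488) = 4.68740.

k = 0.71, C = 4.69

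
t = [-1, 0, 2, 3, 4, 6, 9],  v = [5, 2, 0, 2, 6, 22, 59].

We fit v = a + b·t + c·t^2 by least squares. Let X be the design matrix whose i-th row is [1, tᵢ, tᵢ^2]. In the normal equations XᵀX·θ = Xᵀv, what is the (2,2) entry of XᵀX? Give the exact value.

147

Row 2 ↔ basis t, column 2 ↔ basis t, so (XᵀX)_{2,2} = Σᵢ (t)·(t) = (-1)·(-1) + (0)·(0) + (2)·(2) + (3)·(3) + (4)·(4) + (6)·(6) + (9)·(9) = 147.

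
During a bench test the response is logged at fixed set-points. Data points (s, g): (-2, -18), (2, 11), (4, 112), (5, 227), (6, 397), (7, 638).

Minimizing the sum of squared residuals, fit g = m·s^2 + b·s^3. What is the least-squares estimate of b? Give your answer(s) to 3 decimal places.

The normal system XᵀX·[m, b]ᵀ = Xᵀg is [[4610, 28732]; [28732, 184154]]·[m, b]ᵀ = [52993, 340361]ᵀ.
Δ = 4610·184154 − 28732² = 23422116.
m = (52993·184154 − 28732·340361)/23422116 = -3396555/3903686; b = (4610·340361 − 28732·52993)/23422116 = 7744889/3903686.

b = 1.984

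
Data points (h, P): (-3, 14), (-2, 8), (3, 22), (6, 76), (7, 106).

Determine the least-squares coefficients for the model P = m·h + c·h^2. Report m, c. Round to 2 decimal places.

m = 0.97, c = 2.00

MᵀM·[m, c]ᵀ = MᵀP reads: 107·m + 551·c = 1206;  551·m + 3875·c = 8286.
det = 107·3875 − 551² = 111024.
m = (1206·3875 − 551·8286)/111024 = 2243/2313; c = (107·8286 − 551·1206)/111024 = 4627/2313.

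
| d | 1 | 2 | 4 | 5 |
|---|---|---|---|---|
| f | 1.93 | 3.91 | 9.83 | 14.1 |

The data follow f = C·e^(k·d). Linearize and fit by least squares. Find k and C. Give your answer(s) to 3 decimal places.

k = 0.490, C = 1.308

Taking logs, ln f = k·d + ln C, so regress ln f on d.
Σd = 12.0000, Σ(d)² = 46.0000, Σln f = 6.9527, Σd·ln f = 25.7572.
Equations: 46.0000·k + 12.0000·ln C = 25.7572;  12.0000·k + 4·ln C = 6.9527.
Δ = 46.0000·4 − (12.0000)² = 40.0000; k = (25.7572·4 − 12.0000·6.9527)/40.0000 = 0.48992, ln C = (46.0000·6.9527 − 12.0000·25.7572)/40.0000 = 0.26840, so C = exp(0.26840) = 1.30788.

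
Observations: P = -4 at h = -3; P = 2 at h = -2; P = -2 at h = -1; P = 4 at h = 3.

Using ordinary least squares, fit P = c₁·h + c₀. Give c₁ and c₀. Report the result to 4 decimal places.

Setting ∂/∂c₁ … = 0 gives: 23·c₁ + (-3)·c₀ = 22;  (-3)·c₁ + 4·c₀ = 0.
(Σh·h = 23, Σh = -3, Σ1 = 4, Σh·P = 22, ΣP = 0.)
det = 23·4 − (-3)² = 83.
c₁ = (22·4 − (-3)·0)/83 = 88/83; c₀ = (23·0 − (-3)·22)/83 = 66/83.

c₁ = 1.0602, c₀ = 0.7952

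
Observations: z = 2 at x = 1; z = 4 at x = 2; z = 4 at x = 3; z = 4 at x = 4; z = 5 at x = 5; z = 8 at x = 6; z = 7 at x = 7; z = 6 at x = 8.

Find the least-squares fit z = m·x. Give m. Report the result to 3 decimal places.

m = 1.020

Normal-equation sums: Σx·x = 204.
Right-hand side: Σx·z = 208.
MᵀM·[m]ᵀ = Mᵀz becomes [[204]]·[m]ᵀ = [208]ᵀ.
Hence m = 208 / 204 ≈ 1.01961.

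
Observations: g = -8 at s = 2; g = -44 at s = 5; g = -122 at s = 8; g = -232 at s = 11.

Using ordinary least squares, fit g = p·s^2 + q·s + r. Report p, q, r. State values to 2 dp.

p = -2.06, q = 1.72, r = -2.72

AᵀA·[p, q, r]ᵀ = Aᵀg reads: 19378·p + 1976·q + 214·r = -37012;  1976·p + 214·q + 26·r = -3764;  214·p + 26·q + 4·r = -406.
(Σs^2·s^2 = 19378, Σs^2·s = 1976, Σs^2 = 214, Σs·s = 214, Σs = 26, Σ1 = 4, Σs^2·g = -37012, Σs·g = -3764, Σg = -406.)
Solving the 3×3 system (Gaussian elimination) gives p = -37/18, q = 31/18, r = -49/18.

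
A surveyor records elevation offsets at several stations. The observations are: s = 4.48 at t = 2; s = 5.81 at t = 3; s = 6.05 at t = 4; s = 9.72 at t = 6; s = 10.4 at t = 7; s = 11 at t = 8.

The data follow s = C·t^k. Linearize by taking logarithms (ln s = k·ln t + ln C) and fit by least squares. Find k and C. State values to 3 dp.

With ln sᵢ as the transformed response and ln tᵢ as the regressor:
XᵀX = [[14.9303, 8.9952]; [8.9952, 6]], rhs = [19.0860, 12.0731]ᵀ  (here Σln t = 8.9952, Σ(ln t)² = 14.9303, Σln s = 12.0731, Σln t·ln s = 19.0860).
Slope k = (n·Σln t·ln s − Σln t·Σln s)/(n·Σ(ln t)² − (Σln t)²) = (6·19.0860 − 8.9952·12.0731)/8.6686 = 0.68246; ln C = (Σln s − k·Σln t)/n = 0.98905, so C = exp(0.98905) = 2.68868.

k = 0.682, C = 2.689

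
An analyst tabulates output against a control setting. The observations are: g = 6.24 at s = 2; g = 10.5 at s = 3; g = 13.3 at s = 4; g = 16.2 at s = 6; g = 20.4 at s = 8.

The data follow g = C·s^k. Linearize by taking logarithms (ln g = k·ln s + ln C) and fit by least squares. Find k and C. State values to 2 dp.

Let Y = ln g. Fitting Y = k·ln s + ln C by least squares:
Over the data: Σln s = 7.0493, Σ(ln s)² = 11.1437, Σln g = 12.5707, Σln s·ln g = 18.7005.
Normal system: [[11.1437, 7.0493]; [7.0493, 5]]·[k, ln C]ᵀ = [18.7005, 12.5707]ᵀ.
Slope k = (n·Σln s·ln g − Σln s·Σln g)/(n·Σ(ln s)² − (Σln s)²) = (5·18.7005 − 7.0493·12.5707)/6.0265 = 0.81119; ln C = (Σln g − k·Σln s)/n = 1.37047, so C = exp(1.37047) = 3.93721.

k = 0.81, C = 3.94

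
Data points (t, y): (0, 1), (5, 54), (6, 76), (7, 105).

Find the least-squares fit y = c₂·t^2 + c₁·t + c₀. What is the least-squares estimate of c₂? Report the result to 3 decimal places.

From the data, Σt^2·t^2 = 4322, Σt^2·t = 684, Σt^2 = 110, Σt·t = 110, Σt = 18, Σ1 = 4.
And Σt^2·y = 9231, Σt·y = 1461, Σy = 236.
So AᵀA·[c₂, c₁, c₀]ᵀ = Aᵀy: [[4322, 684, 110]; [684, 110, 18]; [110, 18, 4]]·[c₂, c₁, c₀]ᵀ = [9231, 1461, 236]ᵀ.
Row-reducing yields c₂ = 2039/946, c₁ = -273/946, c₀ = 485/473.

c₂ = 2.155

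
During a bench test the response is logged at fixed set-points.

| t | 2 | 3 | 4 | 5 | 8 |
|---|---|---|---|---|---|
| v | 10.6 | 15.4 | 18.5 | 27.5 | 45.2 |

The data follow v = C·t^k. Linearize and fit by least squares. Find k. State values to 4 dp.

With ln vᵢ as the transformed response and ln tᵢ as the regressor:
XᵀX = [[10.5236, 6.8669]; [6.8669, 5]], rhs = [21.9442, 15.1383]ᵀ  (here Σln t = 6.8669, Σ(ln t)² = 10.5236, Σln v = 15.1383, Σln t·ln v = 21.9442).
Slope k = (n·Σln t·ln v − Σln t·Σln v)/(n·Σ(ln t)² − (Σln t)²) = (5·21.9442 − 6.8669·15.1383)/5.4631 = 1.05575; ln C = (Σln v − k·Σln t)/n = 1.57770.

k = 1.0558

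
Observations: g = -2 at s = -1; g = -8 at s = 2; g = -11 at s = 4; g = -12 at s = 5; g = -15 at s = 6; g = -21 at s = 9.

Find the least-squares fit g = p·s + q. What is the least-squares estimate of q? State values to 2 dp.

Setting ∂/∂p … = 0 gives: 163·p + 25·q = -397;  25·p + 6·q = -69.
Δ = 163·6 − 25² = 353.
p = ((-397)·6 − 25·(-69))/353 = -657/353; q = (163·(-69) − 25·(-397))/353 = -1322/353.

q = -3.75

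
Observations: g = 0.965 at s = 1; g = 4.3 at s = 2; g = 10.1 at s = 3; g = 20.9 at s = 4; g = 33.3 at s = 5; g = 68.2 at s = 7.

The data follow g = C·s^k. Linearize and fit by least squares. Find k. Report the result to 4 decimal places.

Linearized form: ln g = k·ln s + ln C. From the 6 transformed points,
Σln s = 6.7334, Σ(ln s)² = 9.9861, Σln g = 14.5033, Σln s·ln g = 21.6241.
Equations: 9.9861·k + 6.7334·ln C = 21.6241;  6.7334·k + 6·ln C = 14.5033.
Slope k = (n·Σln s·ln g − Σln s·Σln g)/(n·Σ(ln s)² − (Σln s)²) = (6·21.6241 − 6.7334·14.5033)/14.5777 = 2.20117; ln C = (Σln g − k·Σln s)/n = -0.05302.

k = 2.2012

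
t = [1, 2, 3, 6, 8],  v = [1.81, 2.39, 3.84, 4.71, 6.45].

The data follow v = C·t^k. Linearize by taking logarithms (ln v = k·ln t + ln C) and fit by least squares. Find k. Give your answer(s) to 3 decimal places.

k = 0.600

With ln vᵢ as the transformed response and ln tᵢ as the regressor:
Over the data: Σln t = 5.6630, Σ(ln t)² = 9.2219, Σln v = 6.2239, Σln t·ln v = 8.7350.
Normal system: [[9.2219, 5.6630]; [5.6630, 5]]·[k, ln C]ᵀ = [8.7350, 6.2239]ᵀ.
Slope k = (n·Σln t·ln v − Σln t·Σln v)/(n·Σ(ln t)² − (Σln t)²) = (5·8.7350 − 5.6630·6.2239)/14.0403 = 0.60038; ln C = (Σln v − k·Σln t)/n = 0.56478.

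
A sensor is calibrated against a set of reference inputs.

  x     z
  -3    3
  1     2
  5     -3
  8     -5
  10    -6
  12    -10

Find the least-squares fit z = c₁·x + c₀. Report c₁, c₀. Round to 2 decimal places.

c₁ = -0.85, c₀ = 1.52

Sums needed: Σx·x = 343, Σx = 33, Σ1 = 6.
For Mᵀz: Σx·z = -242, Σz = -19.
Normal equations: [[343, 33]; [33, 6]]·[c₁, c₀]ᵀ = [-242, -19]ᵀ.
Δ = 343·6 − 33² = 969.
c₁ = ((-242)·6 − 33·(-19))/969 = -275/323; c₀ = (343·(-19) − 33·(-242))/969 = 1469/969.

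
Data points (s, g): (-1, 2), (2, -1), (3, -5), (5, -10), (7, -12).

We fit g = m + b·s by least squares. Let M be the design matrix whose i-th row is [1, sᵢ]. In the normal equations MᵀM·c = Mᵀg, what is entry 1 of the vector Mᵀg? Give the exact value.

-26

Entry 1 ↔ basis 1, so (Mᵀg)_{1} = Σᵢ gᵢ = (1)·(2) + (1)·(-1) + (1)·(-5) + (1)·(-10) + (1)·(-12) = -26.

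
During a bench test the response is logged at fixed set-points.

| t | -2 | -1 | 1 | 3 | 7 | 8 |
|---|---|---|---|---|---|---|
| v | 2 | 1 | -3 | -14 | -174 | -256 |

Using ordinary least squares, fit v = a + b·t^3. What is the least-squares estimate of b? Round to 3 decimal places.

Forming XᵀX = [[6, 874]; [874, 380588]] and Xᵀv = [-444, -191152]ᵀ gives XᵀX·[a, b]ᵀ = Xᵀv.
Eliminating b: 380588·(row 1) − 874·(row 2) gives 1519652·a = 380588·(-444) − 874·(-191152) = -1914224, so a = -478556/379913.
Then b = ((-191152) − 874·(-478556/379913))/380588 = -189714/379913.

b = -0.499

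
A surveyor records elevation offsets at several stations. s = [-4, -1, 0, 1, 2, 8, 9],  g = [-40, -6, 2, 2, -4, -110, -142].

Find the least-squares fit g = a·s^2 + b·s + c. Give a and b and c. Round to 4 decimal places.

From the data, Σs^2·s^2 = 10931, Σs^2·s = 1185, Σs^2 = 167, Σs·s = 167, Σs = 15, Σ1 = 7.
And Σs^2·g = -19202, Σs·g = -1998, Σg = -298.
Inverting the 3×3 Gram matrix, [a, b, c]ᵀ = [-126582/63167, 139632/63167, 2428/4859]ᵀ.

a = -2.0039, b = 2.2105, c = 0.4997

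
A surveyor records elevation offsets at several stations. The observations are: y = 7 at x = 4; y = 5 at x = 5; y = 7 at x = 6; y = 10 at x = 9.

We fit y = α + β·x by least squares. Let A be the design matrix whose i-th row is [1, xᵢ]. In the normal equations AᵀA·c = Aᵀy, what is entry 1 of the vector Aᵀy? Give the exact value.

29

Entry 1 ↔ basis 1, so (Aᵀy)_{1} = Σᵢ yᵢ = (1)·(7) + (1)·(5) + (1)·(7) + (1)·(10) = 29.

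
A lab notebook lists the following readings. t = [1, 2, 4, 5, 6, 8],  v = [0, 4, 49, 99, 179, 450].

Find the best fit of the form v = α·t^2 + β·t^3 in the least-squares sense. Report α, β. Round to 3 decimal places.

α = -1.092, β = 1.015

From the data, Σt^2·t^2 = 6290, Σt^2·t^3 = 44726, Σt^3·t^3 = 328586.
Moment sums: Σt^2·v = 38519, Σt^3·v = 284607.
So AᵀA·[α, β]ᵀ = Aᵀv: [[6290, 44726]; [44726, 328586]]·[α, β]ᵀ = [38519, 284607]ᵀ.
Determinant 6290·328586 − 44726² = 66390864.
α = (38519·328586 − 44726·284607)/66390864 = -954323/873564; β = (6290·284607 − 44726·38519)/66390864 = 16844309/16597716.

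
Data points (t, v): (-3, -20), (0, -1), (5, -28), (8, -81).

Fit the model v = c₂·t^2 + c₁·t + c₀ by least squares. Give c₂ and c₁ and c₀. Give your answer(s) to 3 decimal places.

c₂ = -1.500, c₁ = 1.979, c₀ = -0.699

Normal-equation sums: Σt^2·t^2 = 4802, Σt^2·t = 610, Σt^2 = 98, Σt·t = 98, Σt = 10, Σ1 = 4.
Moment sums: Σt^2·v = -6064, Σt·v = -728, Σv = -130.
Normal equations: [[4802, 610, 98]; [610, 98, 10]; [98, 10, 4]]·[c₂, c₁, c₀]ᵀ = [-6064, -728, -130]ᵀ.
Row-reducing yields c₂ = -3/2, c₁ = 289/146, c₀ = -51/73.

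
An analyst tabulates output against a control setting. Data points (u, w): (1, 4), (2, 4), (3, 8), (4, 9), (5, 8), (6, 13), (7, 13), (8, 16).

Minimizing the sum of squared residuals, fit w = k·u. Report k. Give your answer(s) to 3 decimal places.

Normal-equation sums: Σu·u = 204.
Moment sums: Σu·w = 409.
So XᵀX·[k]ᵀ = Xᵀw: [[204]]·[k]ᵀ = [409]ᵀ.
Hence k = 409 / 204 ≈ 2.0049.

k = 2.005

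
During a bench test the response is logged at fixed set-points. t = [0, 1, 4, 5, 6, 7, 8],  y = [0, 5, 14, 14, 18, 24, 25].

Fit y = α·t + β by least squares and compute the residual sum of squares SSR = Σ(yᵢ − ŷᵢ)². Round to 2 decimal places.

The normal equations are: 191·α + 31·β = 607;  31·α + 7·β = 100.
Eliminating β: 7·(row 1) − 31·(row 2) gives 376·α = 7·607 − 31·100 = 1149, so α = 1149/376.
Then β = (100 − 31·(1149/376))/7 = 283/376.
Residuals: -283/376, 56/47, 385/376, -191/94, -409/376, 349/188, -75/376; SSR = 4449/376.

SSR = 11.83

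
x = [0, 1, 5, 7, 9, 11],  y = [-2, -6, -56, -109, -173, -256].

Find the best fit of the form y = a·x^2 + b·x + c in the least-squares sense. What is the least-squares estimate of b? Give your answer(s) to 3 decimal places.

Sums needed: Σx^2·x^2 = 24229, Σx^2·x = 2529, Σx^2 = 277, Σx·x = 277, Σx = 33, Σ1 = 6.
And Σx^2·y = -51736, Σx·y = -5422, Σy = -602.
So AᵀA·[a, b, c]ᵀ = Aᵀy: [[24229, 2529, 277]; [2529, 277, 33]; [277, 33, 6]]·[a, b, c]ᵀ = [-51736, -5422, -602]ᵀ.
Inverting the 3×3 Gram matrix, [a, b, c]ᵀ = [-492029/244708, -228727/244708, -144758/61177]ᵀ.

b = -0.935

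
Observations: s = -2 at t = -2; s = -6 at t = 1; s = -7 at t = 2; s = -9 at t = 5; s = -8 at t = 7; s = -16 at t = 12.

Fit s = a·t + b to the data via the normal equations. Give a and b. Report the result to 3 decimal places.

a = -0.887, b = -4.303

Sums needed: Σt·t = 227, Σt = 25, Σ1 = 6.
Right-hand side: Σt·s = -309, Σs = -48.
Normal equations: [[227, 25]; [25, 6]]·[a, b]ᵀ = [-309, -48]ᵀ.
Eliminating b: 6·(row 1) − 25·(row 2) gives 737·a = 6·(-309) − 25·(-48) = -654, so a = -654/737.
Then b = ((-48) − 25·(-654/737))/6 = -3171/737.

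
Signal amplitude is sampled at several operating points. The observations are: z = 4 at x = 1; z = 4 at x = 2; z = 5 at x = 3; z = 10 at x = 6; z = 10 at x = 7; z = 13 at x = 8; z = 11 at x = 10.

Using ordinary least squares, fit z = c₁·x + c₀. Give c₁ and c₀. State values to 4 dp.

Entries of AᵀA: Σx·x = 263, Σx = 37, Σ1 = 7.
Moment sums: Σx·z = 371, Σz = 57.
Normal equations: [[263, 37]; [37, 7]]·[c₁, c₀]ᵀ = [371, 57]ᵀ.
Δ = 263·7 − 37² = 472.
c₁ = (371·7 − 37·57)/472 = 61/59; c₀ = (263·57 − 37·371)/472 = 158/59.

c₁ = 1.0339, c₀ = 2.6780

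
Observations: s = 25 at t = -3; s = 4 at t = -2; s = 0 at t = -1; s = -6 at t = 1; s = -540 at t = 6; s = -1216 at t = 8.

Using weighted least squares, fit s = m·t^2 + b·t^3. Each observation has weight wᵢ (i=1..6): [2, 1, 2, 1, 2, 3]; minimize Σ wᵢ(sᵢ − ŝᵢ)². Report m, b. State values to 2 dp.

Normal-equation sums: Σwᵢ·t^2·t^2 = 15061, Σwᵢ·t^2·t^3 = 113337, Σwᵢ·t^3·t^3 = 881269.
Right-hand side: Σwᵢ·t^2·s = -271892, Σwᵢ·t^3·s = -2102444.
Determinant 15061·881269 − 113337² = 427516840.
m = ((-271892)·881269 − 113337·(-2102444))/427516840 = -33132383/10687921; b = (15061·(-2102444) − 113337·(-271892))/427516840 = -21237137/10687921.

m = -3.10, b = -1.99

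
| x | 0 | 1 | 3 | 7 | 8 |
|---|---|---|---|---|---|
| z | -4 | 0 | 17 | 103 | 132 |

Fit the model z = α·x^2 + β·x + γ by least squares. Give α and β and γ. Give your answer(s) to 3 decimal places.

Setting ∂/∂α … = 0 gives: 6579·α + 883·β + 123·γ = 13648;  883·α + 123·β + 19·γ = 1828;  123·α + 19·β + 5·γ = 248.
(Σx^2·x^2 = 6579, Σx^2·x = 883, Σx^2 = 123, Σx·x = 123, Σx = 19, Σ1 = 5, Σx^2·z = 13648, Σx·z = 1828, Σz = 248.)
Inverting the 3×3 Gram matrix, [α, β, γ]ᵀ = [9589/4862, 6311/4862, -9358/2431]ᵀ.

α = 1.972, β = 1.298, γ = -3.849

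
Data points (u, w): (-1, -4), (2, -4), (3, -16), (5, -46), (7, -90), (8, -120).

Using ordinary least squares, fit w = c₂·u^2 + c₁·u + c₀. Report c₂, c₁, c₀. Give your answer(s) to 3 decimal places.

XᵀX·[c₂, c₁, c₀]ᵀ = Xᵀw reads: 7220·c₂ + 1014·c₁ + 152·c₀ = -13404;  1014·c₂ + 152·c₁ + 24·c₀ = -1872;  152·c₂ + 24·c₁ + 6·c₀ = -280.
Row-reducing yields c₂ = -736/365, c₁ = 3042/2555, c₀ = -884/2555.

c₂ = -2.016, c₁ = 1.191, c₀ = -0.346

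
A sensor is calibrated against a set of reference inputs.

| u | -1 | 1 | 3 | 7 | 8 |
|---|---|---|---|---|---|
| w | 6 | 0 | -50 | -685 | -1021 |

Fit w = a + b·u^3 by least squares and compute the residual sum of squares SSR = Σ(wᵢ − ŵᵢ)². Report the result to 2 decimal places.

SSR = 5.76

XᵀX·[a, b]ᵀ = Xᵀw reads: 5·a + 882·b = -1750;  882·a + 380524·b = -759063.
(Σ1 = 5, Σu^3 = 882, Σu^3·u^3 = 380524, Σw = -1750, Σu^3·w = -759063.)
det = 5·380524 − 882² = 1124696.
a = ((-1750)·380524 − 882·(-759063))/1124696 = 1788283/562348; b = (5·(-759063) − 882·(-1750))/1124696 = -2251815/1124696.
Residuals: 919795/1124696, -1324751/1124696, 987639/1124696, -1620781/1124696, 519049/562348; SSR = 6473747/1124696.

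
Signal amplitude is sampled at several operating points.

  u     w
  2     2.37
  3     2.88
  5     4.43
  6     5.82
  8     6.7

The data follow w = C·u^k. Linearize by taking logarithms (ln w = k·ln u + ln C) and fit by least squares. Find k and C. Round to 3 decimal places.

With ln wᵢ as the transformed response and ln uᵢ as the regressor:
Σln u = 7.2724, Σ(ln u)² = 11.8122, Σln w = 7.0725, Σln u·ln w = 11.2668.
Equations: 11.8122·k + 7.2724·ln C = 11.2668;  7.2724·k + 5·ln C = 7.0725.
Δ = 11.8122·5 − (7.2724)² = 6.1731; k = (11.2668·5 − 7.2724·7.0725)/6.1731 = 0.79381, ln C = (11.8122·7.0725 − 7.2724·11.2668)/6.1731 = 0.25991, so C = exp(0.25991) = 1.29681.

k = 0.794, C = 1.297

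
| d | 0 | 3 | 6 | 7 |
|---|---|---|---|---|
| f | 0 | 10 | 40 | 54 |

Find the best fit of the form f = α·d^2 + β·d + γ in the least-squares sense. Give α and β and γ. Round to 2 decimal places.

α = 1.09, β = 0.10, γ = -0.02

Compute the Gram sums: Σd^2·d^2 = 3778, Σd^2·d = 586, Σd^2 = 94, Σd·d = 94, Σd = 16, Σ1 = 4.
Right-hand side: Σd^2·f = 4176, Σd·f = 648, Σf = 104.
Row-reducing yields α = 12/11, β = 16/165, γ = -4/165.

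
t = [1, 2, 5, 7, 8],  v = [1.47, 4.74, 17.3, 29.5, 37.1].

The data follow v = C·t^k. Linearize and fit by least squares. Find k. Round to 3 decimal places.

k = 1.527

Taking logs, ln v = k·ln t + ln C, so regress ln v on ln t.
Σln t = 6.3279, Σ(ln t)² = 11.1814, Σln v = 11.7900, Σln t·ln v = 19.7666.
Equations: 11.1814·k + 6.3279·ln C = 19.7666;  6.3279·k + 5·ln C = 11.7900.
Solving (det = 15.8642): k = 1.52713, ln C = 0.42528.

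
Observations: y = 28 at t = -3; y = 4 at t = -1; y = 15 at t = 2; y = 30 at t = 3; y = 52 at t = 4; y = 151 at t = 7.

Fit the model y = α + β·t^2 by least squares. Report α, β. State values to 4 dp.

α = 1.9612, β = 3.0481

The normal equations are: 6·α + 88·β = 280;  88·α + 2836·β = 8817.
(Σ1 = 6, Σt^2 = 88, Σt^2·t^2 = 2836, Σy = 280, Σt^2·y = 8817.)
Determinant 6·2836 − 88² = 9272.
α = (280·2836 − 88·8817)/9272 = 2273/1159; β = (6·8817 − 88·280)/9272 = 14131/4636.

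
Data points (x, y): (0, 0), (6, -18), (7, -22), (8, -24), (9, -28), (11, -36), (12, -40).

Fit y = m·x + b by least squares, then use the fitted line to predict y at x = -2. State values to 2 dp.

ŷ = 7.66

AᵀA·[m, b]ᵀ = Aᵀy reads: 495·m + 53·b = -1582;  53·m + 7·b = -168.
(Σx·x = 495, Σx = 53, Σ1 = 7, Σx·y = -1582, Σy = -168.)
Eliminating b: 7·(row 1) − 53·(row 2) gives 656·m = 7·(-1582) − 53·(-168) = -2170, so m = -1085/328.
Then b = ((-168) − 53·(-1085/328))/7 = 343/328.
At x = -2: ŷ = (-1085/328)·(-2) + (343/328)·(1) = 2513/328.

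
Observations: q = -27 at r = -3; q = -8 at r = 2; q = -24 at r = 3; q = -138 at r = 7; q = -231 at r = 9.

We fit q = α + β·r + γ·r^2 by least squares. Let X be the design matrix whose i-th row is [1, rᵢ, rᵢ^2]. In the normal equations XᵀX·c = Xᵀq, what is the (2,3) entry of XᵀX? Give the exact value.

1080

Row 2 ↔ basis r, column 3 ↔ basis r^2, so (XᵀX)_{2,3} = Σᵢ (r)·(r^2) = (-3)·(9) + (2)·(4) + (3)·(9) + (7)·(49) + (9)·(81) = 1080.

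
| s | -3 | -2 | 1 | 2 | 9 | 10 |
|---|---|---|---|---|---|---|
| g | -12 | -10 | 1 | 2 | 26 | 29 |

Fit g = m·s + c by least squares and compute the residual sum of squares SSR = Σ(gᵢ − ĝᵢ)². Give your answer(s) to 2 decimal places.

Setting ∂/∂m … = 0 gives: 199·m + 17·c = 585;  17·m + 6·c = 36.
det = 199·6 − 17² = 905.
m = (585·6 − 17·36)/905 = 2898/905; c = (199·36 − 17·585)/905 = -2781/905.
Residuals: 123/181, -473/905, 788/905, -241/181, 229/905, 46/905; SSR = 3016/905.

SSR = 3.33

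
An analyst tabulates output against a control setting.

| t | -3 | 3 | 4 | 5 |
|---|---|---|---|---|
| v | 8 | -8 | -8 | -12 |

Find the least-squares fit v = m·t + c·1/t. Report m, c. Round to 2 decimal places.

With design matrix A, AᵀA = [[59, 4]; [4, 1169/3600]] and Aᵀv = [-140, -146/15]ᵀ.
det = 59·(1169/3600) − 4² = 11371/3600.
m = ((-140)·(1169/3600) − 4·(-146/15))/(11371/3600) = -23500/11371; c = (59·(-146/15) − 4·(-140))/(11371/3600) = -51360/11371.

m = -2.07, c = -4.52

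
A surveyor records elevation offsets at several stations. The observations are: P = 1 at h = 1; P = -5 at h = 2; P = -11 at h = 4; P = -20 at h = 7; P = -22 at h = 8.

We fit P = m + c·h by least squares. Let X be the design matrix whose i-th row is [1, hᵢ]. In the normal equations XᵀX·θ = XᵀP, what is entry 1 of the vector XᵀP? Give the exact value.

Entry 1 ↔ basis 1, so (XᵀP)_{1} = Σᵢ Pᵢ = (1)·(1) + (1)·(-5) + (1)·(-11) + (1)·(-20) + (1)·(-22) = -57.

-57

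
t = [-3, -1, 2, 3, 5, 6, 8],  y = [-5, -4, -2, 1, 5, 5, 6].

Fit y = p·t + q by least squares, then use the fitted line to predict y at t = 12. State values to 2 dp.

ŷ = 11.31

Normal-equation sums: Σt·t = 148, Σt = 20, Σ1 = 7.
Right-hand side: Σt·y = 121, Σy = 6.
Normal equations: [[148, 20]; [20, 7]]·[p, q]ᵀ = [121, 6]ᵀ.
Determinant 148·7 − 20² = 636.
p = (121·7 − 20·6)/636 = 727/636; q = (148·6 − 20·121)/636 = -383/159.
At t = 12: ŷ = (727/636)·(12) + (-383/159)·(1) = 1798/159.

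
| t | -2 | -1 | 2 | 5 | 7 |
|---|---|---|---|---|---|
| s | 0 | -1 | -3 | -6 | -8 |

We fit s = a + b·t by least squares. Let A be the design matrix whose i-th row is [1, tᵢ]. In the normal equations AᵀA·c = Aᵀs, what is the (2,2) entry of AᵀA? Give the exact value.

83

Row 2 ↔ basis t, column 2 ↔ basis t, so (AᵀA)_{2,2} = Σᵢ (t)·(t) = (-2)·(-2) + (-1)·(-1) + (2)·(2) + (5)·(5) + (7)·(7) = 83.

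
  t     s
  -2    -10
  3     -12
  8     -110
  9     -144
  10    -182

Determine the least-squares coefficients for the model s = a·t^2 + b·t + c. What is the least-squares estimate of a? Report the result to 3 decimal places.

Forming AᵀA = [[20754, 2260, 258]; [2260, 258, 28]; [258, 28, 5]] and Aᵀs = [-37052, -4012, -458]ᵀ gives AᵀA·[a, b, c]ᵀ = Aᵀs.
Inverting the 3×3 Gram matrix, [a, b, c]ᵀ = [-222832/110623, 213034/110623, 172074/110623]ᵀ.

a = -2.014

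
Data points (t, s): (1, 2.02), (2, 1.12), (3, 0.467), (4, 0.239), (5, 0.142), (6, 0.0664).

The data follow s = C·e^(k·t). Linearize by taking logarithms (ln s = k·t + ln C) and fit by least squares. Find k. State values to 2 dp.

k = -0.68

Let Y = ln s. Fitting Y = k·t + ln C by least squares:
Over the data: Σt = 21.0000, Σ(t)² = 91.0000, Σln s = -6.0403, Σt·ln s = -33.1117.
Normal system: [[91.0000, 21.0000]; [21.0000, 6]]·[k, ln C]ᵀ = [-33.1117, -6.0403]ᵀ.
Slope k = (n·Σt·ln s − Σt·Σln s)/(n·Σ(t)² − (Σt)²) = (6·-33.1117 − 21.0000·-6.0403)/105.0000 = -0.68404; ln C = (Σln s − k·Σt)/n = 1.38743.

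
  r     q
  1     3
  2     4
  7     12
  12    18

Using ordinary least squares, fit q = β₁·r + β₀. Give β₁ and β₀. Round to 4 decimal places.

Compute the Gram sums: Σr·r = 198, Σr = 22, Σ1 = 4.
And Σr·q = 311, Σq = 37.
XᵀX·[β₁, β₀]ᵀ = Xᵀq becomes [[198, 22]; [22, 4]]·[β₁, β₀]ᵀ = [311, 37]ᵀ.
Δ = 198·4 − 22² = 308.
β₁ = (311·4 − 22·37)/308 = 215/154; β₀ = (198·37 − 22·311)/308 = 11/7.

β₁ = 1.3961, β₀ = 1.5714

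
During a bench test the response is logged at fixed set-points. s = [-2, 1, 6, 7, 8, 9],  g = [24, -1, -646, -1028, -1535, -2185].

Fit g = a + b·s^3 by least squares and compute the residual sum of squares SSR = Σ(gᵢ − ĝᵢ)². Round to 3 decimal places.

SSR = 3.033

With design matrix X, XᵀX = [[6, 1793]; [1793, 957955]] and Xᵀg = [-5371, -2871118]ᵀ.
Eliminating b: 957955·(row 1) − 1793·(row 2) gives 2532881·a = 957955·(-5371) − 1793·(-2871118) = 2738269, so a = 2738269/2532881.
Then b = ((-2871118) − 1793·(2738269/2532881))/957955 = -7596505/2532881.
Residuals: -2721165/2532881, 2325355/2532881, 1865685/2532881, -938722/2532881, -1300044/2532881, 768891/2532881; SSR = 7681096/2532881.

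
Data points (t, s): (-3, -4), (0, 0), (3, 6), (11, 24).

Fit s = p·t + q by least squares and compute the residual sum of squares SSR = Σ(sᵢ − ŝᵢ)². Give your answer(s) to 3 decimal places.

SSR = 3.770

Setting ∂/∂p … = 0 gives: 139·p + 11·q = 294;  11·p + 4·q = 26.
Δ = 139·4 − 11² = 435.
p = (294·4 − 11·26)/435 = 178/87; q = (139·26 − 11·294)/435 = 76/87.
Residuals: 110/87, -76/87, -88/87, 18/29; SSR = 328/87.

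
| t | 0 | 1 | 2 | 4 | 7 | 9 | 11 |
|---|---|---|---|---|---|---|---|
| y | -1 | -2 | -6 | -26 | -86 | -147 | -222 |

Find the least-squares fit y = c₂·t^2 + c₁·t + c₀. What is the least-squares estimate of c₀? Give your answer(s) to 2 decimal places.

Sums needed: Σt^2·t^2 = 23876, Σt^2·t = 2476, Σt^2 = 272, Σt·t = 272, Σt = 34, Σ1 = 7.
Right-hand side: Σt^2·y = -43425, Σt·y = -4485, Σy = -490.
AᵀA·[c₂, c₁, c₀]ᵀ = Aᵀy becomes [[23876, 2476, 272]; [2476, 272, 34]; [272, 34, 7]]·[c₂, c₁, c₀]ᵀ = [-43425, -4485, -490]ᵀ.
Solving the 3×3 system (Gaussian elimination) gives c₂ = -50965/25736, c₁ = 43825/25736, c₀ = -17015/12868.

c₀ = -1.32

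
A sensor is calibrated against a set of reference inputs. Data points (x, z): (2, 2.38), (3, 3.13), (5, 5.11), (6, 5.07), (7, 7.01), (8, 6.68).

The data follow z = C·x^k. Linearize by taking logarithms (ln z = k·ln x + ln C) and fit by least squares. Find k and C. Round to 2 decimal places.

k = 0.79, C = 1.36

Let Y = ln z. Fitting Y = k·ln x + ln C by least squares:
Sums: Σln x = 9.2183, Σ(ln x)² = 15.5987, Σln z = 9.1091, Σln x·ln z = 15.1270.
Normal system: [[15.5987, 9.2183]; [9.2183, 6]]·[k, ln C]ᵀ = [15.1270, 9.1091]ᵀ.
Slope k = (n·Σln x·ln z − Σln x·Σln z)/(n·Σ(ln x)² − (Σln x)²) = (6·15.1270 − 9.2183·9.1091)/8.6152 = 0.78827; ln C = (Σln z − k·Σln x)/n = 0.30710, so C = exp(0.30710) = 1.35948.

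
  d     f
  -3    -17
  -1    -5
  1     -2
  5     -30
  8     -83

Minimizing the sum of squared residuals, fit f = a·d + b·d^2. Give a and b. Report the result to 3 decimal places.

Setting ∂/∂a … = 0 gives: 100·a + 610·b = -760;  610·a + 4804·b = -6222.
Eliminating b: 4804·(row 1) − 610·(row 2) gives 108300·a = 4804·(-760) − 610·(-6222) = 144380, so a = 7219/5415.
Then b = ((-6222) − 610·(7219/5415))/4804 = -1586/1083.

a = 1.333, b = -1.464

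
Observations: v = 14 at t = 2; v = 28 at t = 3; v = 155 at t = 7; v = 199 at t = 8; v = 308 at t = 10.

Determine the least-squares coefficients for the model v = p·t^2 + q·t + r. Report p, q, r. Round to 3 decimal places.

p = 2.903, q = 2.057, r = -2.772

Entries of AᵀA: Σt^2·t^2 = 16594, Σt^2·t = 1890, Σt^2 = 226, Σt·t = 226, Σt = 30, Σ1 = 5.
For Aᵀv: Σt^2·v = 51439, Σt·v = 5869, Σv = 704.
So AᵀA·[p, q, r]ᵀ = Aᵀv: [[16594, 1890, 226]; [1890, 226, 30]; [226, 30, 5]]·[p, q, r]ᵀ = [51439, 5869, 704]ᵀ.
Solving the 3×3 system (Gaussian elimination) gives p = 30009/10336, q = 21259/10336, r = -377/136.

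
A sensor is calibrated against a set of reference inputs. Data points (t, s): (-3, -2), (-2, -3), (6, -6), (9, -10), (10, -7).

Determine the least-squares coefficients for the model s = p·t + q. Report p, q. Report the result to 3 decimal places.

p = -0.480, q = -3.680

From the data, Σt·t = 230, Σt = 20, Σ1 = 5.
For Mᵀs: Σt·s = -184, Σs = -28.
Δ = 230·5 − 20² = 750.
p = ((-184)·5 − 20·(-28))/750 = -12/25; q = (230·(-28) − 20·(-184))/750 = -92/25.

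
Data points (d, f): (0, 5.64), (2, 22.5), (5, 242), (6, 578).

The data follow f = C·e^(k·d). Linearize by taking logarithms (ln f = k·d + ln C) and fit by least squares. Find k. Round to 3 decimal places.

k = 0.773

Linearized form: ln f = k·d + ln C. From the 4 transformed points,
Σd = 13.0000, Σ(d)² = 65.0000, Σln f = 16.6919, Σd·ln f = 71.8292.
Normal system: [[65.0000, 13.0000]; [13.0000, 4]]·[k, ln C]ᵀ = [71.8292, 16.6919]ᵀ.
Δ = 65.0000·4 − (13.0000)² = 91.0000; k = (71.8292·4 − 13.0000·16.6919)/91.0000 = 0.77277, ln C = (65.0000·16.6919 − 13.0000·71.8292)/91.0000 = 1.66148.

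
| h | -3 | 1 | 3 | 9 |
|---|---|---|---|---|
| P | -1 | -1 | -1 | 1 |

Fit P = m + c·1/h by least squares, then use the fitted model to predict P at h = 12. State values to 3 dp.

P̂ = -0.430

With design matrix M, MᵀM = [[4, 10/9]; [10/9, 100/81]] and MᵀP = [-2, -8/9]ᵀ.
det = 4·(100/81) − (10/9)² = 100/27.
m = ((-2)·(100/81) − (10/9)·(-8/9))/(100/27) = -2/5; c = (4·(-8/9) − (10/9)·(-2))/(100/27) = -9/25.
At h = 12: P̂ = (-2/5)·(1) + (-9/25)·(1/12) = -43/100.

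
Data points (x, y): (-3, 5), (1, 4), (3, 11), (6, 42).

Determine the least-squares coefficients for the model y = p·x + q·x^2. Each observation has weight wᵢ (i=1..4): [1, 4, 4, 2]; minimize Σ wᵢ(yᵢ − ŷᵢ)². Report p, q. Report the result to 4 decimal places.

p = 1.1683, q = 0.9587

The normal equations are: 121·p + 517·q = 637;  517·p + 3001·q = 3481.
Eliminating q: 3001·(row 1) − 517·(row 2) gives 95832·p = 3001·637 − 517·3481 = 111960, so p = 1555/1331.
Then q = (3481 − 517·(1555/1331))/3001 = 116/121.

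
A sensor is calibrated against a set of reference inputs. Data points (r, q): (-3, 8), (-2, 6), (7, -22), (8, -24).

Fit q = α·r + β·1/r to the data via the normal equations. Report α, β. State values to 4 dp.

α = -3.0691, β = 1.1751

With design matrix X, XᵀX = [[126, 4]; [4, 11209/28224]] and Xᵀq = [-382, -248/21]ᵀ.
Δ = 126·(11209/28224) − 4² = 7625/224.
α = ((-382)·(11209/28224) − 4·(-248/21))/(7625/224) = -294859/96075; β = (126·(-248/21) − 4·(-382))/(7625/224) = 1792/1525.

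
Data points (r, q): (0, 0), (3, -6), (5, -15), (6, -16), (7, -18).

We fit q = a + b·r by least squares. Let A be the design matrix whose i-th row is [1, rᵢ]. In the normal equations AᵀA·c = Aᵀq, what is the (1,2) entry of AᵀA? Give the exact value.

21

Row 1 ↔ basis 1, column 2 ↔ basis r, so (AᵀA)_{1,2} = Σᵢ r = (1)·(0) + (1)·(3) + (1)·(5) + (1)·(6) + (1)·(7) = 21.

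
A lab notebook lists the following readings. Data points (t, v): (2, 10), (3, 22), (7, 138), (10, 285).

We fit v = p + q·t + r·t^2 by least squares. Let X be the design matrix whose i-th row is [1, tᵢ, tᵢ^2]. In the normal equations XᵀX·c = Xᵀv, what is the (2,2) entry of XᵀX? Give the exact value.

162

Row 2 ↔ basis t, column 2 ↔ basis t, so (XᵀX)_{2,2} = Σᵢ (t)·(t) = (2)·(2) + (3)·(3) + (7)·(7) + (10)·(10) = 162.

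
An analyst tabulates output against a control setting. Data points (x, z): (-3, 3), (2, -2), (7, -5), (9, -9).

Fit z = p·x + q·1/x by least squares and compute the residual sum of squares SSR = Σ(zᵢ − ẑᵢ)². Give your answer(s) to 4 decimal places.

Sums needed: Σx·x = 143, Σx·1/x = 4, Σ1/x·1/x = 6253/15876.
Right-hand side: Σx·z = -129, Σ1/x·z = -26/7.
Determinant 143·(6253/15876) − 4² = 640163/15876.
p = ((-129)·(6253/15876) − 4·(-26/7))/(640163/15876) = -570765/640163; q = (143·(-26/7) − 4·(-129))/(640163/15876) = -240408/640163.
Residuals: 128058/640163, -18592/640163, 828884/640163, -597870/640163; SSR = 1657768/640163.

SSR = 2.5896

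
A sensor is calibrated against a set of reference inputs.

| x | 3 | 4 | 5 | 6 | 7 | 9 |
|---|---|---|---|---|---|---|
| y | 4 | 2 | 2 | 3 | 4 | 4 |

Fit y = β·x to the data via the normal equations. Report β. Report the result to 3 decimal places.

From the data, Σx·x = 216.
Moment sums: Σx·y = 112.
Normal equations: [[216]]·[β]ᵀ = [112]ᵀ.
β = 112/216 = 0.518519.

β = 0.519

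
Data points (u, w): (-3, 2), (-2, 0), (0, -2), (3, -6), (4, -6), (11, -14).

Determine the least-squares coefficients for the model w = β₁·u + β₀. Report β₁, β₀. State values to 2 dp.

β₁ = -1.11, β₀ = -1.92

AᵀA·[β₁, β₀]ᵀ = Aᵀw reads: 159·β₁ + 13·β₀ = -202;  13·β₁ + 6·β₀ = -26.
(Σu·u = 159, Σu = 13, Σ1 = 6, Σu·w = -202, Σw = -26.)
Eliminating β₀: 6·(row 1) − 13·(row 2) gives 785·β₁ = 6·(-202) − 13·(-26) = -874, so β₁ = -874/785.
Then β₀ = ((-26) − 13·(-874/785))/6 = -1508/785.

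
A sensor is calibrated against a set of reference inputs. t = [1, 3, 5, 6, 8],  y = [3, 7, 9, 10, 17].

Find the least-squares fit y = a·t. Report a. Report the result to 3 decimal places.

a = 1.963

XᵀX·[a]ᵀ = Xᵀy reads: 135·a = 265.
a = 265/135 = 1.96296.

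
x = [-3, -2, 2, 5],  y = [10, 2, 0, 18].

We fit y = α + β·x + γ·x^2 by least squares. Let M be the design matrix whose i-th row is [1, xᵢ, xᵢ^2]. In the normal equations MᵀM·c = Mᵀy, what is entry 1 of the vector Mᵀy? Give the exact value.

Entry 1 ↔ basis 1, so (Mᵀy)_{1} = Σᵢ yᵢ = (1)·(10) + (1)·(2) + (1)·(0) + (1)·(18) = 30.

30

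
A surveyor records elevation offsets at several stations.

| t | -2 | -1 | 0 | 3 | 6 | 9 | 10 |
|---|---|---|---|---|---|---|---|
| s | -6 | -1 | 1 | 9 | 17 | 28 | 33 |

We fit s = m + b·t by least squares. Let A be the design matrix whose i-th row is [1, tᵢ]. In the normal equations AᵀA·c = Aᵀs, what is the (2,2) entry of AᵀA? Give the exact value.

231

Row 2 ↔ basis t, column 2 ↔ basis t, so (AᵀA)_{2,2} = Σᵢ (t)·(t) = (-2)·(-2) + (-1)·(-1) + (0)·(0) + (3)·(3) + (6)·(6) + (9)·(9) + (10)·(10) = 231.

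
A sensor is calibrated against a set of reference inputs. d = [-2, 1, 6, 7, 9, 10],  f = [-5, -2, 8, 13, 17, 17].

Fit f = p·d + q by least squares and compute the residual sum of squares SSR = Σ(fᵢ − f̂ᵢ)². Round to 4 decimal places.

Normal-equation sums: Σd·d = 271, Σd = 31, Σ1 = 6.
For Aᵀf: Σd·f = 470, Σf = 48.
So AᵀA·[p, q]ᵀ = Aᵀf: [[271, 31]; [31, 6]]·[p, q]ᵀ = [470, 48]ᵀ.
det = 271·6 − 31² = 665.
p = (470·6 − 31·48)/665 = 1332/665; q = (271·48 − 31·470)/665 = -1562/665.
Residuals: 901/665, -220/133, -222/133, 883/665, 879/665, -453/665; SSR = 7536/665.

SSR = 11.3323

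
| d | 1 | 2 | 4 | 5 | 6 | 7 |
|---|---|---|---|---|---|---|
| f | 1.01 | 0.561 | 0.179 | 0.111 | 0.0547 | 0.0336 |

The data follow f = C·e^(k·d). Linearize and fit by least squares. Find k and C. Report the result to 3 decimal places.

k = -0.569, C = 1.773

Taking logs, ln f = k·d + ln C, so regress ln f on d.
AᵀA = [[131.0000, 25.0000]; [25.0000, 6]], rhs = [-60.2067, -10.7858]ᵀ  (here Σd = 25.0000, Σ(d)² = 131.0000, Σln f = -10.7858, Σd·ln f = -60.2067).
Slope k = (n·Σd·ln f − Σd·Σln f)/(n·Σ(d)² − (Σd)²) = (6·-60.2067 − 25.0000·-10.7858)/161.0000 = -0.56891; ln C = (Σln f − k·Σd)/n = 0.57284, so C = exp(0.57284) = 1.77330.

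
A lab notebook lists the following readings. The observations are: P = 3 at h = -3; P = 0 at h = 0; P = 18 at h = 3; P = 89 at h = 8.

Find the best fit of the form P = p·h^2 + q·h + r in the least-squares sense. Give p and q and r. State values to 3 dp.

Setting ∂/∂p … = 0 gives: 4258·p + 512·q + 82·r = 5885;  512·p + 82·q + 8·r = 757;  82·p + 8·q + 4·r = 110.
(Σh^2·h^2 = 4258, Σh^2·h = 512, Σh^2 = 82, Σh·h = 82, Σh = 8, Σ1 = 4, Σh^2·P = 5885, Σh·P = 757, ΣP = 110.)
Solving the 3×3 system (Gaussian elimination) gives p = 976/907, q = 4467/1814, r = 935/1814.

p = 1.076, q = 2.463, r = 0.515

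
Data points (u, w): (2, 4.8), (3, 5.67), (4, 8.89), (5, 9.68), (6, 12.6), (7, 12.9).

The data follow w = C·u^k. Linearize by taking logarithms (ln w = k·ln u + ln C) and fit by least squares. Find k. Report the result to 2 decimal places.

k = 0.86

Linearized form: ln w = k·ln u + ln C. From the 6 transformed points,
XᵀX = [[13.1965, 8.5252]; [8.5252, 6]], rhs = [19.1920, 12.8497]ᵀ  (here Σln u = 8.5252, Σ(ln u)² = 13.1965, Σln w = 12.8497, Σln u·ln w = 19.1920).
Δ = 13.1965·6 − (8.5252)² = 6.5005; k = (19.1920·6 − 8.5252·12.8497)/6.5005 = 0.86238, ln C = (13.1965·12.8497 − 8.5252·19.1920)/6.5005 = 0.91629.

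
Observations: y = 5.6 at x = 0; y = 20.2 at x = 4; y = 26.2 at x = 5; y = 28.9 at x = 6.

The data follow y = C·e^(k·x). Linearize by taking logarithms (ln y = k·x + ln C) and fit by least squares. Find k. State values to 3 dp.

Let Y = ln y. Fitting Y = k·x + ln C by least squares:
AᵀA = [[77.0000, 15.0000]; [15.0000, 4]], rhs = [48.5346, 11.3581]ᵀ  (here Σx = 15.0000, Σ(x)² = 77.0000, Σln y = 11.3581, Σx·ln y = 48.5346).
Δ = 77.0000·4 − (15.0000)² = 83.0000; k = (48.5346·4 − 15.0000·11.3581)/83.0000 = 0.28636, ln C = (77.0000·11.3581 − 15.0000·48.5346)/83.0000 = 1.76568.

k = 0.286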